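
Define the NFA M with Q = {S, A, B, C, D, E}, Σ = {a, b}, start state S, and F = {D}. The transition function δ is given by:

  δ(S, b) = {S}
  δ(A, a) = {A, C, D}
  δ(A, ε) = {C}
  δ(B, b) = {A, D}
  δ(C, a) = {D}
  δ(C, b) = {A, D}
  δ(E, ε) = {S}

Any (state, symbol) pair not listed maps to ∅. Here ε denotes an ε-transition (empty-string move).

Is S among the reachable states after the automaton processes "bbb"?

Start in {S}.
Read 'b': {S} → {S}.
Read 'b': {S} → {S}.
Read 'b': {S} → {S}.
State S is in {S}.

Yes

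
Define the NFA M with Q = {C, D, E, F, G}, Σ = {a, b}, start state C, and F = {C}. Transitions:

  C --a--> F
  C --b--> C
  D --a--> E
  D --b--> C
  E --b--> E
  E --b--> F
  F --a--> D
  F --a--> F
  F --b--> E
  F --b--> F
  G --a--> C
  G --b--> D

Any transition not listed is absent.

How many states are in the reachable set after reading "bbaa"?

2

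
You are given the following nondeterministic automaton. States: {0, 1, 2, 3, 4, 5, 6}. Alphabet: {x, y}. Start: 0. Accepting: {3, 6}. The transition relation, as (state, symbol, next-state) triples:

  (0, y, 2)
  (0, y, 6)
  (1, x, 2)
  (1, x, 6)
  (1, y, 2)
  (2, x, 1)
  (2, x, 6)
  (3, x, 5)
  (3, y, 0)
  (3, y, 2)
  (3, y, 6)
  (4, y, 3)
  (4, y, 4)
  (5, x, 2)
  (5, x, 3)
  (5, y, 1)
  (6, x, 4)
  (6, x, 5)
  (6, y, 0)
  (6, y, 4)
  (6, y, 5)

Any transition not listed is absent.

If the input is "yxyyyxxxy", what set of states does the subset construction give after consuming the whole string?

Start in {0}.
Read 'y': {0} → {2, 6}.
Read 'x': {2, 6} → {1, 4, 5, 6}.
Read 'y': {1, 4, 5, 6} → {0, 1, 2, 3, 4, 5}.
Read 'y': {0, 1, 2, 3, 4, 5} → {0, 1, 2, 3, 4, 6}.
Read 'y': {0, 1, 2, 3, 4, 6} → {0, 2, 3, 4, 5, 6}.
Read 'x': {0, 2, 3, 4, 5, 6} → {1, 2, 3, 4, 5, 6}.
Read 'x': {1, 2, 3, 4, 5, 6} → {1, 2, 3, 4, 5, 6}.
Read 'x': {1, 2, 3, 4, 5, 6} → {1, 2, 3, 4, 5, 6}.
Read 'y': {1, 2, 3, 4, 5, 6} → {0, 1, 2, 3, 4, 5, 6}.

{0, 1, 2, 3, 4, 5, 6}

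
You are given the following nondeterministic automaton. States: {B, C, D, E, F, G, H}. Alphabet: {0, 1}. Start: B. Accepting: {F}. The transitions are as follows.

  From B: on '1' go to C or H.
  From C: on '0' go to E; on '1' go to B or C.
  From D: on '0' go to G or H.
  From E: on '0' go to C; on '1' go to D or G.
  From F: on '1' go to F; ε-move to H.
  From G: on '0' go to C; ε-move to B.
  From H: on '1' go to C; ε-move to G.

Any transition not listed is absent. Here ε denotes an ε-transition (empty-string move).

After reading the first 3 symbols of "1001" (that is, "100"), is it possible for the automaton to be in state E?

Yes

Start in {B}.
Read '1': B→{C, H}; union {C, H}; ε-closure = {B, C, G, H}.
Read '0': B→∅, C→{E}, G→{C}, H→∅; now {C, E}.
Read '0': C→{E}, E→{C}; now {C, E}.
State E is in {C, E}.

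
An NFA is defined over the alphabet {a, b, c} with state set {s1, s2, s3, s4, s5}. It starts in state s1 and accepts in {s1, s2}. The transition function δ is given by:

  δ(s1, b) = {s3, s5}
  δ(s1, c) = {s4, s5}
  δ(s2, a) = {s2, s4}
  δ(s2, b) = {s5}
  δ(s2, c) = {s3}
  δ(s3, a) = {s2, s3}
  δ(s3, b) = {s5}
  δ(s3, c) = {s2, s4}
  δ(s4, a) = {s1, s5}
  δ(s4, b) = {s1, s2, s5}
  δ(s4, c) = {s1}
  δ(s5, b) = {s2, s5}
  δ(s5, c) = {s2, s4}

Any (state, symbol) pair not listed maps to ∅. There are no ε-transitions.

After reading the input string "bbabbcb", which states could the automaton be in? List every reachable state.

{s1, s2, s5}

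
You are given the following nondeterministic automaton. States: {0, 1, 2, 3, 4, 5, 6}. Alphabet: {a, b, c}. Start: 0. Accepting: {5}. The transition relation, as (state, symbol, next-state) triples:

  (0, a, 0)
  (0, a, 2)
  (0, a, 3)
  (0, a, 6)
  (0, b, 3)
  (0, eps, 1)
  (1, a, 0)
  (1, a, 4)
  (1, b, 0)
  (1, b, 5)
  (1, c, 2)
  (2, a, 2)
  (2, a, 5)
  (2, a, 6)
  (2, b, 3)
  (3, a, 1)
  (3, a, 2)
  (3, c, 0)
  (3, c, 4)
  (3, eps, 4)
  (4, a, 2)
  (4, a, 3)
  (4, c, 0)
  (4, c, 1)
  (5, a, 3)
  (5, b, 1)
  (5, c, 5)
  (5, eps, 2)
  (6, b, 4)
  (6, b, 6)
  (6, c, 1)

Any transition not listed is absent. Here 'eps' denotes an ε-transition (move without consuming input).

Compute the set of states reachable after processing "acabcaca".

{0, 1, 2, 3, 4, 5, 6}

Start: ε-closure({0}) = {0, 1}.
Read 'a': 0→{0, 2, 3, 6}, 1→{0, 4}; union {0, 2, 3, 4, 6}; ε-closure = {0, 1, 2, 3, 4, 6}.
Read 'c': 0→∅, 1→{2}, 2→∅, 3→{0, 4}, 4→{0, 1}, 6→{1}; now {0, 1, 2, 4}.
Read 'a': 0→{0, 2, 3, 6}, 1→{0, 4}, 2→{2, 5, 6}, 4→{2, 3}; union {0, 2, 3, 4, 5, 6}; ε-closure = {0, 1, 2, 3, 4, 5, 6}.
Read 'b': 0→{3}, 1→{0, 5}, 2→{3}, 3→∅, 4→∅, 5→{1}, 6→{4, 6}; union {0, 1, 3, 4, 5, 6}; ε-closure = {0, 1, 2, 3, 4, 5, 6}.
Read 'c': 0→∅, 1→{2}, 2→∅, 3→{0, 4}, 4→{0, 1}, 5→{5}, 6→{1}; now {0, 1, 2, 4, 5}.
Read 'a': 0→{0, 2, 3, 6}, 1→{0, 4}, 2→{2, 5, 6}, 4→{2, 3}, 5→{3}; union {0, 2, 3, 4, 5, 6}; ε-closure = {0, 1, 2, 3, 4, 5, 6}.
Read 'c': 0→∅, 1→{2}, 2→∅, 3→{0, 4}, 4→{0, 1}, 5→{5}, 6→{1}; now {0, 1, 2, 4, 5}.
Read 'a': 0→{0, 2, 3, 6}, 1→{0, 4}, 2→{2, 5, 6}, 4→{2, 3}, 5→{3}; union {0, 2, 3, 4, 5, 6}; ε-closure = {0, 1, 2, 3, 4, 5, 6}.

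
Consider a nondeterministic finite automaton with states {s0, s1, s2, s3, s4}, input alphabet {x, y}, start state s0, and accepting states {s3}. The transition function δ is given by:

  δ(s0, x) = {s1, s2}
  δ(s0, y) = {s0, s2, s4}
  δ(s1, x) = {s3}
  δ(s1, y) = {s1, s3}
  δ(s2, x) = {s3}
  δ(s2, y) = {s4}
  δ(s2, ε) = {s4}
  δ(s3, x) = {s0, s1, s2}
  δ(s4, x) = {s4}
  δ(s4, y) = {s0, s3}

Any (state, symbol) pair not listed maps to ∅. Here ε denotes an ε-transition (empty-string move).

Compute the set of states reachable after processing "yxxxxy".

{s0, s1, s2, s3, s4}

Start in {s0}.
Read 'y': {s0} → {s0, s2, s4}.
Read 'x': {s0, s2, s4} → {s1, s2, s3, s4}.
Read 'x': {s1, s2, s3, s4} → {s0, s1, s2, s3, s4}.
Read 'x': {s0, s1, s2, s3, s4} → {s0, s1, s2, s3, s4}.
Read 'x': {s0, s1, s2, s3, s4} → {s0, s1, s2, s3, s4}.
Read 'y': {s0, s1, s2, s3, s4} → {s0, s1, s2, s3, s4}.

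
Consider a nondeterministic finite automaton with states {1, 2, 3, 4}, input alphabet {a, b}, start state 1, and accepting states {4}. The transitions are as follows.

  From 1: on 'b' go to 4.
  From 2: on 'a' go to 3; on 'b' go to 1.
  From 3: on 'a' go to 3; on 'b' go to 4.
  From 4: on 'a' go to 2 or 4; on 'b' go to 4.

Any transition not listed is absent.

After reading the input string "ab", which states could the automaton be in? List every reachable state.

Start in {1}.
Read 'a': {1} → ∅.
The set is empty and remains empty for the remaining 1 symbol.

∅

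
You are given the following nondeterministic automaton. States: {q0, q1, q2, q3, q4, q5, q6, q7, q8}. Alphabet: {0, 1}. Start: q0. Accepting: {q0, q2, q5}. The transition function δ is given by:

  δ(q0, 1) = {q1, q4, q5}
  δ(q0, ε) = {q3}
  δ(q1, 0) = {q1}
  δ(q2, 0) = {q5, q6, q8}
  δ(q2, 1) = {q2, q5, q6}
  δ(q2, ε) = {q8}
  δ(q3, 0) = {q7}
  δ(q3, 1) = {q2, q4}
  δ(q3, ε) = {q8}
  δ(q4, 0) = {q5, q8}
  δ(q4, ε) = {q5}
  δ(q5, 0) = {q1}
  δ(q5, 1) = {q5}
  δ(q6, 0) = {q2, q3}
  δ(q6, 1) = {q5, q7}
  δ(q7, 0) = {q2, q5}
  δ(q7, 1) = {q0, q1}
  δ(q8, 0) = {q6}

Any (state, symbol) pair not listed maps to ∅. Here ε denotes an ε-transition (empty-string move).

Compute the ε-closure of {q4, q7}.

{q4, q5, q7}

Begin with {q4, q7}.
ε-move q4 → q5; add q5.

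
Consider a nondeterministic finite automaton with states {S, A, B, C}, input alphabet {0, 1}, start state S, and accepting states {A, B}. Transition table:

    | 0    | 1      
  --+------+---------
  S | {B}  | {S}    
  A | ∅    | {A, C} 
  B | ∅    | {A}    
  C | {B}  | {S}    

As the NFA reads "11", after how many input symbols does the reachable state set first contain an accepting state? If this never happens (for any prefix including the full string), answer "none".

Start in {S}.
Read '1': {S} → {S}.
Read '1': {S} → {S}.
No reachable set along the way intersects F.

none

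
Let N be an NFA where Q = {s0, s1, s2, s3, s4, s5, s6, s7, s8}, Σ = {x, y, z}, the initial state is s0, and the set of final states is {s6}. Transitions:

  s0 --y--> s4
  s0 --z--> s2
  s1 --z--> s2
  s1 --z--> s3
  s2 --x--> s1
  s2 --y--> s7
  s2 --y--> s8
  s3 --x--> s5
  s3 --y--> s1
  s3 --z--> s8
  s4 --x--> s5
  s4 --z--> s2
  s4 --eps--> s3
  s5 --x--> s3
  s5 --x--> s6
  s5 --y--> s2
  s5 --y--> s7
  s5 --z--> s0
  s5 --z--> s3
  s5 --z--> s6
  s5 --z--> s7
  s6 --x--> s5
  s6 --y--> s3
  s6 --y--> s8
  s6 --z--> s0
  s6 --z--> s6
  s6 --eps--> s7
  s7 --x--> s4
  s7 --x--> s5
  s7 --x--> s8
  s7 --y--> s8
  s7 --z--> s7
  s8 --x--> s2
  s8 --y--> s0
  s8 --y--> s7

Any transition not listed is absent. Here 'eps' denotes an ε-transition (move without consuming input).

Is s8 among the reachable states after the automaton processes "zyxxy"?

Start in {s0}.
Read 'z': {s0} → {s2}.
Read 'y': {s2} → {s7, s8}.
Read 'x': {s7, s8} → {s2, s3, s4, s5, s8}.
Read 'x': {s2, s3, s4, s5, s8} → {s1, s2, s3, s5, s6, s7}.
Read 'y': {s1, s2, s3, s5, s6, s7} → {s1, s2, s3, s7, s8}.
State s8 is in {s1, s2, s3, s7, s8}.

Yes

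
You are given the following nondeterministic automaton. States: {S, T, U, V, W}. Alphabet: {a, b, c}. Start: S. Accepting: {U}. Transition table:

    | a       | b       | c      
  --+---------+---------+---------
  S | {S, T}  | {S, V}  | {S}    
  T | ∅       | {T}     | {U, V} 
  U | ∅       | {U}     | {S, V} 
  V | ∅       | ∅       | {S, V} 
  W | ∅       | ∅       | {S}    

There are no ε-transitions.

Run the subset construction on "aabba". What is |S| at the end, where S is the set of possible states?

Start in {S}.
Read 'a': {S} → {S, T}.
Read 'a': {S, T} → {S, T}.
Read 'b': {S, T} → {S, T, V}.
Read 'b': {S, T, V} → {S, T, V}.
Read 'a': {S, T, V} → {S, T}.
That set has 2 states.

2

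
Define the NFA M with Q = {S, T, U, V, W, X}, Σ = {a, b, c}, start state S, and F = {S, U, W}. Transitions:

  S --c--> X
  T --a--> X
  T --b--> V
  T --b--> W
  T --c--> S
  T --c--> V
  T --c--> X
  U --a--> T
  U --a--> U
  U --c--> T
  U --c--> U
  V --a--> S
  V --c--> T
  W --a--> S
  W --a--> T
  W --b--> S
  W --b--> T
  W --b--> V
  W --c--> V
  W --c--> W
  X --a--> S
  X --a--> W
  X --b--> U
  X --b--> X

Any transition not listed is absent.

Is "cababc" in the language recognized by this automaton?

Yes

Start in {S}.
Read 'c': S→{X}; now {X}.
Read 'a': X→{S, W}; now {S, W}.
Read 'b': S→∅, W→{S, T, V}; now {S, T, V}.
Read 'a': S→∅, T→{X}, V→{S}; now {S, X}.
Read 'b': S→∅, X→{U, X}; now {U, X}.
Read 'c': U→{T, U}, X→∅; now {T, U}.
The final set {T, U} contains the accepting state U.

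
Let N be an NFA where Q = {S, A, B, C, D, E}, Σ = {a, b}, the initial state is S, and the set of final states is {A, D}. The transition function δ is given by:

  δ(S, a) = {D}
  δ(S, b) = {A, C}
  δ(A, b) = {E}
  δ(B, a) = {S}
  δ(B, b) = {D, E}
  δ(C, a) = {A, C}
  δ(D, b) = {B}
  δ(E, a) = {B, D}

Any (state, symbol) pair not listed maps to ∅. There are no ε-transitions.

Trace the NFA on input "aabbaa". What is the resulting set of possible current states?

∅

Start in {S}.
Read 'a': {S} → {D}.
Read 'a': {D} → ∅.
The set is empty and remains empty for the remaining 4 symbols.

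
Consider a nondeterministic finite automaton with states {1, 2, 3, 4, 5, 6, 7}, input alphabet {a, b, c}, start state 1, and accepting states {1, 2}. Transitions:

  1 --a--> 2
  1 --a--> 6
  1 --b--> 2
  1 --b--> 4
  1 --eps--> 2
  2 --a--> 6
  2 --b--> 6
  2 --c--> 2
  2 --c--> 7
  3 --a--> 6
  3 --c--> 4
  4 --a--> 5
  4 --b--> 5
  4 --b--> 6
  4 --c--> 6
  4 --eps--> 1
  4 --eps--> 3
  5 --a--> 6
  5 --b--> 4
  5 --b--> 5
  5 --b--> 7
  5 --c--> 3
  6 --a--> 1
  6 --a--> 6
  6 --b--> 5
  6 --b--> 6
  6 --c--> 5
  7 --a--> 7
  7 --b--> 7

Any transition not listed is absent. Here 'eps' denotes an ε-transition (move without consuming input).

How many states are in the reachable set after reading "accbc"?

Start: ε-closure({1}) = {1, 2}.
Read 'a': 1→{2, 6}, 2→{6}; now {2, 6}.
Read 'c': 2→{2, 7}, 6→{5}; now {2, 5, 7}.
Read 'c': 2→{2, 7}, 5→{3}, 7→∅; now {2, 3, 7}.
Read 'b': 2→{6}, 3→∅, 7→{7}; now {6, 7}.
Read 'c': 6→{5}, 7→∅; now {5}.
That set has 1 state.

1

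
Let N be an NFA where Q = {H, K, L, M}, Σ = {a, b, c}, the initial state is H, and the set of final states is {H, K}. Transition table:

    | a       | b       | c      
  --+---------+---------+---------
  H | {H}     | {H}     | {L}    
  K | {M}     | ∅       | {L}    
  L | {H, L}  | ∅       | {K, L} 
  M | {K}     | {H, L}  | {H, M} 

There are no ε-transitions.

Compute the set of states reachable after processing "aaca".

{H, L}

Start in {H}.
Read 'a': {H} → {H}.
Read 'a': {H} → {H}.
Read 'c': {H} → {L}.
Read 'a': {L} → {H, L}.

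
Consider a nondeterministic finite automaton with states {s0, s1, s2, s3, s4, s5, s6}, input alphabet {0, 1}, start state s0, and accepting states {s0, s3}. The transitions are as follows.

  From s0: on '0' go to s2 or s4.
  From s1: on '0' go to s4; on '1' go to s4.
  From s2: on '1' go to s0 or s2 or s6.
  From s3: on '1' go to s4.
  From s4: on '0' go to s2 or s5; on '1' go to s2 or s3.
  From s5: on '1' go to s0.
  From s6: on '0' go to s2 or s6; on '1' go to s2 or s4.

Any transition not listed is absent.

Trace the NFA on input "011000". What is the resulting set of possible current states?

{s2, s6}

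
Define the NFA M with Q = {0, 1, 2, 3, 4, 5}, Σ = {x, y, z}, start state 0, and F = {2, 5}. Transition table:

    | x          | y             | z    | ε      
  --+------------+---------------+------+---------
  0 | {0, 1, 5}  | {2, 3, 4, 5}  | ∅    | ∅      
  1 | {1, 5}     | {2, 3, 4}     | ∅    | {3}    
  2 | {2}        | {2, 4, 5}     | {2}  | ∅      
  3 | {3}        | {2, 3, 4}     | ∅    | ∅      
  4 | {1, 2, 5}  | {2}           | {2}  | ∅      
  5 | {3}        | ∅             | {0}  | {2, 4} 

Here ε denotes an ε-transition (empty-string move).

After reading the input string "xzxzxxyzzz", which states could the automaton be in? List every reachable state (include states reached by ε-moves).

Start in {0}.
Read 'x': 0→{0, 1, 5}; union {0, 1, 5}; ε-closure = {0, 1, 2, 3, 4, 5}.
Read 'z': 0→∅, 1→∅, 2→{2}, 3→∅, 4→{2}, 5→{0}; now {0, 2}.
Read 'x': 0→{0, 1, 5}, 2→{2}; union {0, 1, 2, 5}; ε-closure = {0, 1, 2, 3, 4, 5}.
Read 'z': 0→∅, 1→∅, 2→{2}, 3→∅, 4→{2}, 5→{0}; now {0, 2}.
Read 'x': 0→{0, 1, 5}, 2→{2}; union {0, 1, 2, 5}; ε-closure = {0, 1, 2, 3, 4, 5}.
Read 'x': 0→{0, 1, 5}, 1→{1, 5}, 2→{2}, 3→{3}, 4→{1, 2, 5}, 5→{3}; union {0, 1, 2, 3, 5}; ε-closure = {0, 1, 2, 3, 4, 5}.
Read 'y': 0→{2, 3, 4, 5}, 1→{2, 3, 4}, 2→{2, 4, 5}, 3→{2, 3, 4}, 4→{2}, 5→∅; now {2, 3, 4, 5}.
Read 'z': 2→{2}, 3→∅, 4→{2}, 5→{0}; now {0, 2}.
Read 'z': 0→∅, 2→{2}; now {2}.
Read 'z': 2→{2}; now {2}.

{2}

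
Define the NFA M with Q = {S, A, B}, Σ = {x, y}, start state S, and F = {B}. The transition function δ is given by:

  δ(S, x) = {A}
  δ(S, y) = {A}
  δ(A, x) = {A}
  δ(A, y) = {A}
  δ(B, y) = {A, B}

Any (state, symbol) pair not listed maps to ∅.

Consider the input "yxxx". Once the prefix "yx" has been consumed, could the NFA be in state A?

Start in {S}.
Read 'y': {S} → {A}.
Read 'x': {A} → {A}.
State A is in {A}.

Yes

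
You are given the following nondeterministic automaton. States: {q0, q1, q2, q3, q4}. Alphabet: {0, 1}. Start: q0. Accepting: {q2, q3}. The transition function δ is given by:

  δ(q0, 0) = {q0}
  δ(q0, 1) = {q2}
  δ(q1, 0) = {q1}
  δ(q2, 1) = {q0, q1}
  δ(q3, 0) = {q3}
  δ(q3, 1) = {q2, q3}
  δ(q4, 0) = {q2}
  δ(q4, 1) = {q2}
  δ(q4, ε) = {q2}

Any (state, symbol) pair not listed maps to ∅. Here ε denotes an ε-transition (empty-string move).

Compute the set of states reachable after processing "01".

Start in {q0}.
Read '0': q0→{q0}; now {q0}.
Read '1': q0→{q2}; now {q2}.

{q2}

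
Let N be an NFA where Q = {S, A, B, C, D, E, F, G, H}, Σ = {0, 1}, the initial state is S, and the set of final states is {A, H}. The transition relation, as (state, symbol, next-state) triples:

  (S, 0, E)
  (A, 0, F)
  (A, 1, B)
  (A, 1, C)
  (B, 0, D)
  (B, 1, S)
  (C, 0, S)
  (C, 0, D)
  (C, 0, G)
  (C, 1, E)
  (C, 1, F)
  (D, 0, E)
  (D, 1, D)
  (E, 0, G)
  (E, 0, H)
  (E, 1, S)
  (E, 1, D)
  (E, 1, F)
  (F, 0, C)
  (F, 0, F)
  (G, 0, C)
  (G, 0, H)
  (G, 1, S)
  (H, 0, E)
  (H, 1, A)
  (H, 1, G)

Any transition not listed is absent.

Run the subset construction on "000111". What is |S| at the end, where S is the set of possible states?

4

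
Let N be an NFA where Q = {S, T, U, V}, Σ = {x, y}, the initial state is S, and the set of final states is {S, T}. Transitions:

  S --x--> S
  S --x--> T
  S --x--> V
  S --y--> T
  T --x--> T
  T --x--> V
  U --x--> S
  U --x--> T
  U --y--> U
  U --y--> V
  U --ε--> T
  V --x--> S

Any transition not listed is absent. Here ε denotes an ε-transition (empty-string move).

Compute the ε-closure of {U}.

{T, U}

Begin with {U}.
ε-move U → T; add T.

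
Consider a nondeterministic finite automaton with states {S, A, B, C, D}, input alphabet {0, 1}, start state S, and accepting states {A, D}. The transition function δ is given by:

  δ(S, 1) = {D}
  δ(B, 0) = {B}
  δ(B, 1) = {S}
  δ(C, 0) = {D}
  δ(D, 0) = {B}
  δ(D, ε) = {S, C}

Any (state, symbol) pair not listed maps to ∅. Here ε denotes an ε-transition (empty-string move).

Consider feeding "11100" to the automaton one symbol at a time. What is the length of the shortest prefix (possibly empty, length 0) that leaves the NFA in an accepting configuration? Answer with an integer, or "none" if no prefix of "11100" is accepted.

1

Start in {S}.
Read '1': S→{D}; union {D}; ε-closure = {S, C, D}.
None of the earlier sets intersect F, but {S, C, D} does.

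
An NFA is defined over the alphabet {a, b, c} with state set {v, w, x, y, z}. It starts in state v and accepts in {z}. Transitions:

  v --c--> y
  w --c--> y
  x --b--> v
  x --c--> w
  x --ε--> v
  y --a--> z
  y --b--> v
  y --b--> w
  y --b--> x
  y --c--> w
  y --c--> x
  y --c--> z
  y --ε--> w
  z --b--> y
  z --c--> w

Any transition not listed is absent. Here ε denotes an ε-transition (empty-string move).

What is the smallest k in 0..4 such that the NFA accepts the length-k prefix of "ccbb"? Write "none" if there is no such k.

2

Start in {v}.
Read 'c': v→{y}; union {y}; ε-closure = {w, y}.
Read 'c': w→{y}, y→{w, x, z}; union {w, x, y, z}; ε-closure = {v, w, x, y, z}.
None of the earlier sets intersect F, but {v, w, x, y, z} does.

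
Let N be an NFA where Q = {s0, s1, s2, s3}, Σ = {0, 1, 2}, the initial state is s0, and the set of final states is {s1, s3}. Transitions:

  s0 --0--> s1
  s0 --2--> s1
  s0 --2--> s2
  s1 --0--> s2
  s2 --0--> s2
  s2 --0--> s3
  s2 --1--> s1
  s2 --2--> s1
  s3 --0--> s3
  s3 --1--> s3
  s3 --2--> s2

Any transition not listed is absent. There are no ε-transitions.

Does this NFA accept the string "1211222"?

No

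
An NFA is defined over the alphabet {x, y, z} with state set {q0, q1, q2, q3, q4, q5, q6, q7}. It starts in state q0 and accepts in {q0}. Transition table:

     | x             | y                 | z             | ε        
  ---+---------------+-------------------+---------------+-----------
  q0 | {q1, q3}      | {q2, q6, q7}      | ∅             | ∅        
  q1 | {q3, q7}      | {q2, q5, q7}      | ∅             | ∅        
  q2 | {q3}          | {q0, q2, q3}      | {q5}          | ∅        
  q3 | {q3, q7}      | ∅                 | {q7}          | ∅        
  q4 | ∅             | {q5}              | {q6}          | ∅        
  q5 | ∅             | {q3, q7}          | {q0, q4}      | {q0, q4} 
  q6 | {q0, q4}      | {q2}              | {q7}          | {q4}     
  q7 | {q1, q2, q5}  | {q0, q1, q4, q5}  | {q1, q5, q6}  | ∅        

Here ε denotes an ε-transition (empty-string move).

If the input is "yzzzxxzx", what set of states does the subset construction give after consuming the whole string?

{q0, q1, q2, q3, q4, q5, q7}

Start in {q0}.
Read 'y': {q0} → {q2, q4, q6, q7}.
Read 'z': {q2, q4, q6, q7} → {q0, q1, q4, q5, q6, q7}.
Read 'z': {q0, q1, q4, q5, q6, q7} → {q0, q1, q4, q5, q6, q7}.
Read 'z': {q0, q1, q4, q5, q6, q7} → {q0, q1, q4, q5, q6, q7}.
Read 'x': {q0, q1, q4, q5, q6, q7} → {q0, q1, q2, q3, q4, q5, q7}.
Read 'x': {q0, q1, q2, q3, q4, q5, q7} → {q0, q1, q2, q3, q4, q5, q7}.
Read 'z': {q0, q1, q2, q3, q4, q5, q7} → {q0, q1, q4, q5, q6, q7}.
Read 'x': {q0, q1, q4, q5, q6, q7} → {q0, q1, q2, q3, q4, q5, q7}.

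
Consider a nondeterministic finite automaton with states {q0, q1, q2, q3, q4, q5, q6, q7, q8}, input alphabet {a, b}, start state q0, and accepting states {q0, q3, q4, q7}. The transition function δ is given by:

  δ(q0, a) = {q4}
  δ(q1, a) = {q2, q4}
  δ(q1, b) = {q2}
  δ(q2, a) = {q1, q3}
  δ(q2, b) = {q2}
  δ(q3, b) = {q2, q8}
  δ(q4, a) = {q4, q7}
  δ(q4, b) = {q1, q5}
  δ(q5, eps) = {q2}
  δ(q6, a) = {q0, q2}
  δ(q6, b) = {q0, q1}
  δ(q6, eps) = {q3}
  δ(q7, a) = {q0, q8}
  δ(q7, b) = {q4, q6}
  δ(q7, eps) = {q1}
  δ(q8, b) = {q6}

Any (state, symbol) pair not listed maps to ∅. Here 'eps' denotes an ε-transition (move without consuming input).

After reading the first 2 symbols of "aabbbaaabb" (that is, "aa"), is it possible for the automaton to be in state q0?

Start in {q0}.
Read 'a': {q0} → {q4}.
Read 'a': {q4} → {q1, q4, q7}.
State q0 is not in {q1, q4, q7}.

No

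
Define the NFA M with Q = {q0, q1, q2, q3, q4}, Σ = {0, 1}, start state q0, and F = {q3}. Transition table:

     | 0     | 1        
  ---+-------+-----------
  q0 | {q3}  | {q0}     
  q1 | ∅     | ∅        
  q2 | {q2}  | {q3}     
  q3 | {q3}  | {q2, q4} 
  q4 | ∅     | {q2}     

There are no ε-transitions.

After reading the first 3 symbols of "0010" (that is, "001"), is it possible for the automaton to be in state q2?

Yes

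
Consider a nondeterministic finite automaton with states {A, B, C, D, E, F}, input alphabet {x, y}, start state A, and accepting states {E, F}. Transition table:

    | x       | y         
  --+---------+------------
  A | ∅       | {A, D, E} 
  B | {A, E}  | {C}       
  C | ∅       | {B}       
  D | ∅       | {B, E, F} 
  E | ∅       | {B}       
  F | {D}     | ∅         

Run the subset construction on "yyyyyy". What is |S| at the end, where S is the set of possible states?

6

Start in {A}.
Read 'y': A→{A, D, E}; now {A, D, E}.
Read 'y': A→{A, D, E}, D→{B, E, F}, E→{B}; now {A, B, D, E, F}.
Read 'y': A→{A, D, E}, B→{C}, D→{B, E, F}, E→{B}, F→∅; now {A, B, C, D, E, F}.
Read 'y': A→{A, D, E}, B→{C}, C→{B}, D→{B, E, F}, E→{B}, F→∅; now {A, B, C, D, E, F}.
Read 'y': A→{A, D, E}, B→{C}, C→{B}, D→{B, E, F}, E→{B}, F→∅; now {A, B, C, D, E, F}.
Read 'y': A→{A, D, E}, B→{C}, C→{B}, D→{B, E, F}, E→{B}, F→∅; now {A, B, C, D, E, F}.
That set has 6 states.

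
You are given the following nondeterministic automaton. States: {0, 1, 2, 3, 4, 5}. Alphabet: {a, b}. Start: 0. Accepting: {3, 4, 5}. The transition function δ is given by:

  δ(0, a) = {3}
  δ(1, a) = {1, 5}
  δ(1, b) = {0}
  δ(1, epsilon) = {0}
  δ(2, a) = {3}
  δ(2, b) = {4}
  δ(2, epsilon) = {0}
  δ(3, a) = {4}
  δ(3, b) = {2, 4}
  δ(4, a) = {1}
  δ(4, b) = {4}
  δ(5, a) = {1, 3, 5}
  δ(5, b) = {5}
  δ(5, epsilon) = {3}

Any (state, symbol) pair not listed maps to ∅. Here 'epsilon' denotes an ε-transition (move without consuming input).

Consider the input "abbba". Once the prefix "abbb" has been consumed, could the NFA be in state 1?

No

Start in {0}.
Read 'a': {0} → {3}.
Read 'b': {3} → {0, 2, 4}.
Read 'b': {0, 2, 4} → {4}.
Read 'b': {4} → {4}.
State 1 is not in {4}.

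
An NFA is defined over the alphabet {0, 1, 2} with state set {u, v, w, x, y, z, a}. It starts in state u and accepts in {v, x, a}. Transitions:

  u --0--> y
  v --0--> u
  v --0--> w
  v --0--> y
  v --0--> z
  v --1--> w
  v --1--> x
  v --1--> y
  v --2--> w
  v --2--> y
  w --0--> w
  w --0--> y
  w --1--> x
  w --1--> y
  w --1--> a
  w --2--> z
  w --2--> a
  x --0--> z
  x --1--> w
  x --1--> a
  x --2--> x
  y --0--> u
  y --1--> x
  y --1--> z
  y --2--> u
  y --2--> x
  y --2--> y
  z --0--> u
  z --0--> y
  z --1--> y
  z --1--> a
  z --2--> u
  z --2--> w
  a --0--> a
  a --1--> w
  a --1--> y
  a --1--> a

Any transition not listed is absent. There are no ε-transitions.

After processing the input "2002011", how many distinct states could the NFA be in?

Start in {u}.
Read '2': {u} → ∅.
The set is empty and remains empty for the remaining 6 symbols.
That set has 0 states.

0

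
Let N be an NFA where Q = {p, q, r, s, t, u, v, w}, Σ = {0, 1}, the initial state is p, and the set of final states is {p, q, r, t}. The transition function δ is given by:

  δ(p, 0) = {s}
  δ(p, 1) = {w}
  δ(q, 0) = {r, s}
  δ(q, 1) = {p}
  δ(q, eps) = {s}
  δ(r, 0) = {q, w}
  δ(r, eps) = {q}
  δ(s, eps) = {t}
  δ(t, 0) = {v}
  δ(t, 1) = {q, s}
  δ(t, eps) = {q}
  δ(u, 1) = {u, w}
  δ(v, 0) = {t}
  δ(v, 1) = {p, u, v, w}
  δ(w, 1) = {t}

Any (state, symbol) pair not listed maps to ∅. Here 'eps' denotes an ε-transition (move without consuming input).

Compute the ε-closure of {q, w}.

{q, s, t, w}

Begin with {q, w}.
ε-move q → s; add s.
ε-move s → t; add t.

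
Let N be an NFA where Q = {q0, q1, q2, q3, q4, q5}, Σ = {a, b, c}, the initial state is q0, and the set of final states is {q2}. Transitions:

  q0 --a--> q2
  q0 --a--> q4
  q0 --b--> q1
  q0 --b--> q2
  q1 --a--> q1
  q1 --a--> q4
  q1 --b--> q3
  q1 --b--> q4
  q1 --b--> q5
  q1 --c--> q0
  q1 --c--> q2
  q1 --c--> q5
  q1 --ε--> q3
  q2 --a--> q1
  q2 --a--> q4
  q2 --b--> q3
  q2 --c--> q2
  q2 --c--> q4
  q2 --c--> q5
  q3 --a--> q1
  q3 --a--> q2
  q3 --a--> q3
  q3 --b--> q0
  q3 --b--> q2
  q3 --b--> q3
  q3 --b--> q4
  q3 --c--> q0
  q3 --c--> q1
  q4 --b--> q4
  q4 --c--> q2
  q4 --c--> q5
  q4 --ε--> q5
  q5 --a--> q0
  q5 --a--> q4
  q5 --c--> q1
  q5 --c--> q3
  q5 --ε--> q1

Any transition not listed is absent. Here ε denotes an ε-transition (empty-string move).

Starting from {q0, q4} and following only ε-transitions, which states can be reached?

Begin with {q0, q4}.
ε-move q4 → q5; add q5.
ε-move q5 → q1; add q1.
ε-move q1 → q3; add q3.

{q0, q1, q3, q4, q5}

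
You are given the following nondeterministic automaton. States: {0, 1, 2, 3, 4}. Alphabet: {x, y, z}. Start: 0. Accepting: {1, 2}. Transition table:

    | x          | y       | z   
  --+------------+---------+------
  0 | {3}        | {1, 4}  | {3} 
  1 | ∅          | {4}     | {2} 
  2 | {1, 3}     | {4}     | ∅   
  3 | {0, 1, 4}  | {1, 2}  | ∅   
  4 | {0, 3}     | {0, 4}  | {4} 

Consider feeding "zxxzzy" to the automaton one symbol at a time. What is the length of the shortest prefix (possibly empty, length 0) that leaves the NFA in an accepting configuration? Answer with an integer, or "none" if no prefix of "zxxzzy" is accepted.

2

Start in {0}.
Read 'z': 0→{3}; now {3}.
Read 'x': 3→{0, 1, 4}; now {0, 1, 4}.
None of the earlier sets intersect F, but {0, 1, 4} does.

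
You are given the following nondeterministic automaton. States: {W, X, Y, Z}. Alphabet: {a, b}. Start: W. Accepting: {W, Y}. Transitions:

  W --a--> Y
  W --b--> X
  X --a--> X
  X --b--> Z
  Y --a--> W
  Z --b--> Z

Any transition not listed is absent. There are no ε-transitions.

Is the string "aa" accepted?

Yes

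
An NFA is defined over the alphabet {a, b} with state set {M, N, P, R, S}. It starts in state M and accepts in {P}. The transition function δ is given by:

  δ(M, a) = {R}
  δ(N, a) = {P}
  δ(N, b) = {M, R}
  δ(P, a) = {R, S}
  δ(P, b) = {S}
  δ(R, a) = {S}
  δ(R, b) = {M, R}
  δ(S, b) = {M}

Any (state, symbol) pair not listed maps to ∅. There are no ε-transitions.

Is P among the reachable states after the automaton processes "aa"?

Start in {M}.
Read 'a': M→{R}; now {R}.
Read 'a': R→{S}; now {S}.
State P is not in {S}.

No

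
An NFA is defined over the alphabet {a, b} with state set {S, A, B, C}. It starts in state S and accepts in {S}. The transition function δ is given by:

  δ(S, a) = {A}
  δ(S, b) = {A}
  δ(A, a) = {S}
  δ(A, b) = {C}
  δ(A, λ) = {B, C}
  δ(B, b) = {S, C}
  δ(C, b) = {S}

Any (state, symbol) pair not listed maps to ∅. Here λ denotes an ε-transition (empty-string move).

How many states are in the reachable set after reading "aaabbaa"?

4

Start in {S}.
Read 'a': S→{A}; union {A}; ε-closure = {A, B, C}.
Read 'a': A→{S}, B→∅, C→∅; now {S}.
Read 'a': S→{A}; union {A}; ε-closure = {A, B, C}.
Read 'b': A→{C}, B→{S, C}, C→{S}; now {S, C}.
Read 'b': S→{A}, C→{S}; union {S, A}; ε-closure = {S, A, B, C}.
Read 'a': S→{A}, A→{S}, B→∅, C→∅; union {S, A}; ε-closure = {S, A, B, C}.
Read 'a': S→{A}, A→{S}, B→∅, C→∅; union {S, A}; ε-closure = {S, A, B, C}.
That set has 4 states.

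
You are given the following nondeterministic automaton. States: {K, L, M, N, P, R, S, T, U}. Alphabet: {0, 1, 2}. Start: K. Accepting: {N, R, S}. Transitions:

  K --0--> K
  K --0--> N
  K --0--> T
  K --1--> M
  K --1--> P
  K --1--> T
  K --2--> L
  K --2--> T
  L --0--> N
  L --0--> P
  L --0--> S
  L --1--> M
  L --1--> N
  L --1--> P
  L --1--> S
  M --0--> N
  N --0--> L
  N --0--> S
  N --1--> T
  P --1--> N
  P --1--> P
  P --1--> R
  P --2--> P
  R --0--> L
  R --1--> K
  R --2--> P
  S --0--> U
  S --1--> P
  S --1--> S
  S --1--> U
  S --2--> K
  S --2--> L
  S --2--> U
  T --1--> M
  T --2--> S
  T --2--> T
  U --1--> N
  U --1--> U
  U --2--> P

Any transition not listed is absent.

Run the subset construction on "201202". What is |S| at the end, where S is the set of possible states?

6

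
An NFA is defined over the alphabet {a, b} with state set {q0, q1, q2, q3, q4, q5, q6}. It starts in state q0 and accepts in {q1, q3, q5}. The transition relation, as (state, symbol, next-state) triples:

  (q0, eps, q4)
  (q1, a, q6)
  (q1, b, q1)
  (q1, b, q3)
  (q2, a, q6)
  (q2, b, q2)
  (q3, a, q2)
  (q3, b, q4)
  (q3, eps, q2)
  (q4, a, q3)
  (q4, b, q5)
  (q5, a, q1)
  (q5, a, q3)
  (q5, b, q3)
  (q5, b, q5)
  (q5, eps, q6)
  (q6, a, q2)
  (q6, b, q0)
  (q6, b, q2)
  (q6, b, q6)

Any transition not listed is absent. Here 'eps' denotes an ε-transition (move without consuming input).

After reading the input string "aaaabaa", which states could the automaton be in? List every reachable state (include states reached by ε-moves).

{q2, q6}

Start: ε-closure({q0}) = {q0, q4}.
Read 'a': q0→∅, q4→{q3}; union {q3}; ε-closure = {q2, q3}.
Read 'a': q2→{q6}, q3→{q2}; now {q2, q6}.
Read 'a': q2→{q6}, q6→{q2}; now {q2, q6}.
Read 'a': q2→{q6}, q6→{q2}; now {q2, q6}.
Read 'b': q2→{q2}, q6→{q0, q2, q6}; union {q0, q2, q6}; ε-closure = {q0, q2, q4, q6}.
Read 'a': q0→∅, q2→{q6}, q4→{q3}, q6→{q2}; now {q2, q3, q6}.
Read 'a': q2→{q6}, q3→{q2}, q6→{q2}; now {q2, q6}.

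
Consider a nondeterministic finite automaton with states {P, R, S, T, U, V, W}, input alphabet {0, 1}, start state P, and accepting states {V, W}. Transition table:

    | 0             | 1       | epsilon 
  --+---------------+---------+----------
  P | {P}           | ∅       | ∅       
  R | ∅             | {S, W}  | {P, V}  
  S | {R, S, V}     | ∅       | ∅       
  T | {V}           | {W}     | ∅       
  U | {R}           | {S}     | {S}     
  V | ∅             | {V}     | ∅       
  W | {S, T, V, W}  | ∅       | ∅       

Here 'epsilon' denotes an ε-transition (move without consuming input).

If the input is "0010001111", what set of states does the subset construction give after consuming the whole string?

∅

Start in {P}.
Read '0': {P} → {P}.
Read '0': {P} → {P}.
Read '1': {P} → ∅.
The set is empty and remains empty for the remaining 7 symbols.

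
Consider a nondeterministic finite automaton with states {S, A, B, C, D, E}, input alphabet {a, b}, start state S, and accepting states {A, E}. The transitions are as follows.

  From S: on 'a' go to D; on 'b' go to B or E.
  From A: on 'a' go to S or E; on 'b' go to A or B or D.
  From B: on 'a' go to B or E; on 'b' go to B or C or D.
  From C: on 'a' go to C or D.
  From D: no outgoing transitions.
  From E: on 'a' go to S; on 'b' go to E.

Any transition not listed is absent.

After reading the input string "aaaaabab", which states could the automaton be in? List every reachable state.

Start in {S}.
Read 'a': {S} → {D}.
Read 'a': {D} → ∅.
The set is empty and remains empty for the remaining 6 symbols.

∅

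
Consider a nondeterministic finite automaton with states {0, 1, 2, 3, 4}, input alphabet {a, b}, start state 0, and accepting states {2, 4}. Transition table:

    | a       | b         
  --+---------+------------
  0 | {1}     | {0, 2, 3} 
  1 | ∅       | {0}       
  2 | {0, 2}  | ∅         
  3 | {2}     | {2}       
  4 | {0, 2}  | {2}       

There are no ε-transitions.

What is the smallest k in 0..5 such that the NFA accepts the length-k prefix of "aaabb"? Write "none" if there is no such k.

Start in {0}.
Read 'a': {0} → {1}.
Read 'a': {1} → ∅.
The set is empty and remains empty for the remaining 3 symbols.
No reachable set along the way intersects F.

none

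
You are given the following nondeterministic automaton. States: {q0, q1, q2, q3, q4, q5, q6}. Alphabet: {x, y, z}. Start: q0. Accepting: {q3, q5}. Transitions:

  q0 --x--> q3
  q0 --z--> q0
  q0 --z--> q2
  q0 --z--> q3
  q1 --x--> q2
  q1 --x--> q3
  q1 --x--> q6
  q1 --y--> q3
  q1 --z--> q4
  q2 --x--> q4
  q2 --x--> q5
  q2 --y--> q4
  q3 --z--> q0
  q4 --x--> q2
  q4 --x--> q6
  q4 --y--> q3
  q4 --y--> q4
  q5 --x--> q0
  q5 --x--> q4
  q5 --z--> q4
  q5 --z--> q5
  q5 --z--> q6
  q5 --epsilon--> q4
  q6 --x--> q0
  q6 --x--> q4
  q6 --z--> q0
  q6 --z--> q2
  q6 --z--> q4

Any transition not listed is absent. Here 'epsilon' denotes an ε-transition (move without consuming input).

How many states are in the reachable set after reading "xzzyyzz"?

Start in {q0}.
Read 'x': q0→{q3}; now {q3}.
Read 'z': q3→{q0}; now {q0}.
Read 'z': q0→{q0, q2, q3}; now {q0, q2, q3}.
Read 'y': q0→∅, q2→{q4}, q3→∅; now {q4}.
Read 'y': q4→{q3, q4}; now {q3, q4}.
Read 'z': q3→{q0}, q4→∅; now {q0}.
Read 'z': q0→{q0, q2, q3}; now {q0, q2, q3}.
That set has 3 states.

3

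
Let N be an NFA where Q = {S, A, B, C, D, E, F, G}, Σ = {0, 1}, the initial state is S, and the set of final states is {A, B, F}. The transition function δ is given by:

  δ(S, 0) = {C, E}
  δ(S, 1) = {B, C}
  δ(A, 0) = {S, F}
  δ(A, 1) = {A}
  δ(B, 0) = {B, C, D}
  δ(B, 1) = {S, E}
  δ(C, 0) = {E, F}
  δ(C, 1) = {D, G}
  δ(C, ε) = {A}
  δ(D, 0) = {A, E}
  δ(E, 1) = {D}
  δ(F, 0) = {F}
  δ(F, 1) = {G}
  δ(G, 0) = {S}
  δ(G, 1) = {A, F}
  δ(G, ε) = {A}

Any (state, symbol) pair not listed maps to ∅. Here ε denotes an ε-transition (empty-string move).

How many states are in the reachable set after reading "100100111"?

8

Start in {S}.
Read '1': S→{B, C}; union {B, C}; ε-closure = {A, B, C}.
Read '0': A→{S, F}, B→{B, C, D}, C→{E, F}; union {S, B, C, D, E, F}; ε-closure = {S, A, B, C, D, E, F}.
Read '0': S→{C, E}, A→{S, F}, B→{B, C, D}, C→{E, F}, D→{A, E}, E→∅, F→{F}; now {S, A, B, C, D, E, F}.
Read '1': S→{B, C}, A→{A}, B→{S, E}, C→{D, G}, D→∅, E→{D}, F→{G}; now {S, A, B, C, D, E, G}.
Read '0': S→{C, E}, A→{S, F}, B→{B, C, D}, C→{E, F}, D→{A, E}, E→∅, G→{S}; now {S, A, B, C, D, E, F}.
Read '0': S→{C, E}, A→{S, F}, B→{B, C, D}, C→{E, F}, D→{A, E}, E→∅, F→{F}; now {S, A, B, C, D, E, F}.
Read '1': S→{B, C}, A→{A}, B→{S, E}, C→{D, G}, D→∅, E→{D}, F→{G}; now {S, A, B, C, D, E, G}.
Read '1': S→{B, C}, A→{A}, B→{S, E}, C→{D, G}, D→∅, E→{D}, G→{A, F}; now {S, A, B, C, D, E, F, G}.
Read '1': S→{B, C}, A→{A}, B→{S, E}, C→{D, G}, D→∅, E→{D}, F→{G}, G→{A, F}; now {S, A, B, C, D, E, F, G}.
That set has 8 states.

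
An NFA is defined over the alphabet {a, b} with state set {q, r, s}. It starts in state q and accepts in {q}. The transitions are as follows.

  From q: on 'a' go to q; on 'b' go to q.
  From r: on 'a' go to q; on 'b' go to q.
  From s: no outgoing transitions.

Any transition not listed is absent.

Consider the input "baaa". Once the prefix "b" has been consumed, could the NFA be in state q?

Yes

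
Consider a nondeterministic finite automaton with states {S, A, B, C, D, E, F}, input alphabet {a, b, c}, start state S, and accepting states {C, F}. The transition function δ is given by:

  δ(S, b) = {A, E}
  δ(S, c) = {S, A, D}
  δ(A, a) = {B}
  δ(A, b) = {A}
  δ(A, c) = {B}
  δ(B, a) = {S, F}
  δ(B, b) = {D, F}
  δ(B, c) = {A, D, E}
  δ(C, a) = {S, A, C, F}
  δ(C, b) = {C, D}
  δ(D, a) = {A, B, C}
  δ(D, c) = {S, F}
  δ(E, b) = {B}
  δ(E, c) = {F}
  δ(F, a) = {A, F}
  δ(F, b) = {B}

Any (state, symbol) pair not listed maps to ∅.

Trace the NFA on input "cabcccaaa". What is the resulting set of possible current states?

{S, A, B, C, F}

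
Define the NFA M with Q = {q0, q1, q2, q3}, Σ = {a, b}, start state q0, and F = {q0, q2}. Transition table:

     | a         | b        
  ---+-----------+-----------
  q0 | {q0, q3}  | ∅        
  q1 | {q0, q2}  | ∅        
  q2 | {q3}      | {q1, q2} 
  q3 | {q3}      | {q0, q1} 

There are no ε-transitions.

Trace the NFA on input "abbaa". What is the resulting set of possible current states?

∅

Start in {q0}.
Read 'a': q0→{q0, q3}; now {q0, q3}.
Read 'b': q0→∅, q3→{q0, q1}; now {q0, q1}.
Read 'b': q0→∅, q1→∅; now ∅.
The set is empty and remains empty for the remaining 2 symbols.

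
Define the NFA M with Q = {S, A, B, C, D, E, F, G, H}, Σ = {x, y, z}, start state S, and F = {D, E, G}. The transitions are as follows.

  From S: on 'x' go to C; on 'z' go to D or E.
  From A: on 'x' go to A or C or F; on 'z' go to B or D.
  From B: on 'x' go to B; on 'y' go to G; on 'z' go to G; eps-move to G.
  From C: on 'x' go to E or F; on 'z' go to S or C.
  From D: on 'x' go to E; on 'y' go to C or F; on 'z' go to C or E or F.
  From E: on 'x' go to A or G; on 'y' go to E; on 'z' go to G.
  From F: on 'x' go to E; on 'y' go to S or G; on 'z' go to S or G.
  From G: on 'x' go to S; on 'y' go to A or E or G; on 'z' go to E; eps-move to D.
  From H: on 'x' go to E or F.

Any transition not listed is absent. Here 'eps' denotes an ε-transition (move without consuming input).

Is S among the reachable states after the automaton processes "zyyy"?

Start in {S}.
Read 'z': {S} → {D, E}.
Read 'y': {D, E} → {C, E, F}.
Read 'y': {C, E, F} → {S, D, E, G}.
Read 'y': {S, D, E, G} → {A, C, D, E, F, G}.
State S is not in {A, C, D, E, F, G}.

No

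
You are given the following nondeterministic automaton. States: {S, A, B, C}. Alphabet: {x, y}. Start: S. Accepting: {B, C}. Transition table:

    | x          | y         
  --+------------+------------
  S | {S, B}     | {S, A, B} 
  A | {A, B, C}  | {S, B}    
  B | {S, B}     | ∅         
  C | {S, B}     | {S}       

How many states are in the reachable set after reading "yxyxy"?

3

Start in {S}.
Read 'y': {S} → {S, A, B}.
Read 'x': {S, A, B} → {S, A, B, C}.
Read 'y': {S, A, B, C} → {S, A, B}.
Read 'x': {S, A, B} → {S, A, B, C}.
Read 'y': {S, A, B, C} → {S, A, B}.
That set has 3 states.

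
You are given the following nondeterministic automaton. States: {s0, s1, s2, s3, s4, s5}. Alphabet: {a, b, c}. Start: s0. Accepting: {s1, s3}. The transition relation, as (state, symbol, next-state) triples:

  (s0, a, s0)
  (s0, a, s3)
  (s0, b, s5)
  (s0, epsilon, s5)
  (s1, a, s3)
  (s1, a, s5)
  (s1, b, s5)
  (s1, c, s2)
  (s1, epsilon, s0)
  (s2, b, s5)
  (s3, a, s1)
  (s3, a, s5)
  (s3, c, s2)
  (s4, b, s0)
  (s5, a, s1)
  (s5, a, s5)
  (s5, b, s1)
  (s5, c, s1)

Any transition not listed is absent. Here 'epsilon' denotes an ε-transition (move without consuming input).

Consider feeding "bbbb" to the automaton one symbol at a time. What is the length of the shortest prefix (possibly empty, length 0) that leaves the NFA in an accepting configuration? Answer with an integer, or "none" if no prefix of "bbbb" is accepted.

1

Start: ε-closure({s0}) = {s0, s5}.
Read 'b': s0→{s5}, s5→{s1}; union {s1, s5}; ε-closure = {s0, s1, s5}.
None of the earlier sets intersect F, but {s0, s1, s5} does.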